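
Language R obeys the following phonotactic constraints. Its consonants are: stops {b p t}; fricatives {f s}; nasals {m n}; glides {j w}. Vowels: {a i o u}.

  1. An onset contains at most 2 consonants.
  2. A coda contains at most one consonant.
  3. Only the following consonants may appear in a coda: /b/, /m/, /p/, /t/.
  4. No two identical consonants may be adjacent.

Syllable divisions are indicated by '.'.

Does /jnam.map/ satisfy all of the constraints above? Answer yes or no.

/jnam.map/ — violates constraint 4: adjacent identical consonants /mm/ → phonotactically illegal

no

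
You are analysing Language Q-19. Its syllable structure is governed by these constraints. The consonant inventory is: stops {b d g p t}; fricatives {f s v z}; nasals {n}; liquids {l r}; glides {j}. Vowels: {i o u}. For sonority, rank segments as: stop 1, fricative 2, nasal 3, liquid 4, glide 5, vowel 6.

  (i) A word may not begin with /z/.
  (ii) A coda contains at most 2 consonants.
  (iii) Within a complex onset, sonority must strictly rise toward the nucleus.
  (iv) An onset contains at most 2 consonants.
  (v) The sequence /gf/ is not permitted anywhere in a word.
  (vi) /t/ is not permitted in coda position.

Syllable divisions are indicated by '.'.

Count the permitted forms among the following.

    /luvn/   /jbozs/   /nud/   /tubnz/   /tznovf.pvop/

2

/luvn/ — σ1 onset /l/, coda /vn/ (2C) ok → permitted
/jbozs/ — violates constraint (iii): syllable 1 onset /jb/: /j/ (glide, 5) → /b/ (stop, 1) does not rise → not permitted
/nud/ — σ1 onset /n/, coda /d/ ok → permitted
/tubnz/ — violates constraint (ii): syllable 1 coda /bnz/ has 3 consonants (> 2) → not permitted
/tznovf.pvop/ — violates constraint (iv): syllable 1 onset /tzn/ has 3 consonants (> 2) → not permitted
Permitted: /luvn/, /nud/ → 2.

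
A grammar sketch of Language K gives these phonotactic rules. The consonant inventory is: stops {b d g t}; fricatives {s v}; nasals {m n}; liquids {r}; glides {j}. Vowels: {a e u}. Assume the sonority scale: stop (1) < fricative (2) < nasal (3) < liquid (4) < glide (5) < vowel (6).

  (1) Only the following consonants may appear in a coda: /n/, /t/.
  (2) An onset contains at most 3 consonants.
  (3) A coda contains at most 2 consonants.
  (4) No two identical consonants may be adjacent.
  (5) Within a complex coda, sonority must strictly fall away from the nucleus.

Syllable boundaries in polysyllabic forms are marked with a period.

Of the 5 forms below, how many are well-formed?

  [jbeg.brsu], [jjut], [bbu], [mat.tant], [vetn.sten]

0

[jbeg.brsu] — violates constraint 1: syllable 1 coda contains /g/, which is not a licensed coda consonant → ill-formed
[jjut] — violates constraint 4: adjacent identical consonants /jj/ → ill-formed
[bbu] — violates constraint 4: adjacent identical consonants /bb/ → ill-formed
[mat.tant] — violates constraint 4: adjacent identical consonants /tt/ → ill-formed
[vetn.sten] — violates constraint 5: syllable 1 coda /tn/: /t/ (stop, 1) → /n/ (nasal, 3) does not fall → ill-formed
No form is well-formed → 0.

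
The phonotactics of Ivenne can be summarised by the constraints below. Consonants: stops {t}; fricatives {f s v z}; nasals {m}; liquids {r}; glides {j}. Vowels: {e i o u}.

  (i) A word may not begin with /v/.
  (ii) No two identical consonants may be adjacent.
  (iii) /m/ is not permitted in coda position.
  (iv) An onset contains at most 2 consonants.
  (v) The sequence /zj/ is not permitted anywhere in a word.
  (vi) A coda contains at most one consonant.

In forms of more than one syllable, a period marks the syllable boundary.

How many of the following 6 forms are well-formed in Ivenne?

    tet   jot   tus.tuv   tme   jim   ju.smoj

5

tet — σ1 onset /t/, coda /t/ ok → well-formed
jot — σ1 onset /j/, coda /t/ ok → well-formed
tus.tuv — σ1 onset /t/, coda /s/ ok; σ2 onset /t/, coda /v/ ok → well-formed
tme — σ1 onset /tm/ (2C), coda /∅/ ok → well-formed
jim — violates constraint (iii): syllable 1 coda contains /m/ → ill-formed
ju.smoj — σ1 onset /j/, coda /∅/ ok; σ2 onset /sm/ (2C), coda /j/ ok → well-formed
Well-formed: tet, jot, tus.tuv, tme, ju.smoj → 5.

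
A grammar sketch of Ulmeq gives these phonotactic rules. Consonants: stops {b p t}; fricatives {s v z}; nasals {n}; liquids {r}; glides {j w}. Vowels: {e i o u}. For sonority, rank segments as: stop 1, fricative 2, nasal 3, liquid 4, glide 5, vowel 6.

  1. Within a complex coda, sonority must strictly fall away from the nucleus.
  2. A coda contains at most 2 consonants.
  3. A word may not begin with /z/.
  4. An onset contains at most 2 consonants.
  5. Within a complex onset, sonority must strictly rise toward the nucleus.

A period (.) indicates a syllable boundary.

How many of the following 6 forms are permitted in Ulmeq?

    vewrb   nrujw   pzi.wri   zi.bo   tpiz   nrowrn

vewrb — violates constraint 2: syllable 1 coda /wrb/ has 3 consonants (> 2) → not permitted
nrujw — violates constraint 1: syllable 1 coda /jw/: /j/ (glide, 5) → /w/ (glide, 5) does not fall → not permitted
pzi.wri — violates constraint 5: syllable 2 onset /wr/: /w/ (glide, 5) → /r/ (liquid, 4) does not rise → not permitted
zi.bo — violates constraint 3: word begins with /z/ → not permitted
tpiz — violates constraint 5: syllable 1 onset /tp/: /t/ (stop, 1) → /p/ (stop, 1) does not rise → not permitted
nrowrn — violates constraint 2: syllable 1 coda /wrn/ has 3 consonants (> 2) → not permitted
No form is permitted → 0.

0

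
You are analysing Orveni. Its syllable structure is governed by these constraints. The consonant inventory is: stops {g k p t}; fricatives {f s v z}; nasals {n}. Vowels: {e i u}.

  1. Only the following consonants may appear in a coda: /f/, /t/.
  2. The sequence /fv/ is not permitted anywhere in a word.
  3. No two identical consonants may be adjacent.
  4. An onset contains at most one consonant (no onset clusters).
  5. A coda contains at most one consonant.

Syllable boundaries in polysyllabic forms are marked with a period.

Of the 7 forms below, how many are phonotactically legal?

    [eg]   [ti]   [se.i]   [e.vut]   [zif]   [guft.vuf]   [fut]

[eg] — violates constraint 1: syllable 1 coda contains /g/, which is not a licensed coda consonant → phonotactically illegal
[ti] — σ1 onset /t/, coda /∅/ ok → phonotactically legal
[se.i] — σ1 onset /s/, coda /∅/ ok; σ2 onset /∅/, coda /∅/ ok → phonotactically legal
[e.vut] — σ1 onset /∅/, coda /∅/ ok; σ2 onset /v/, coda /t/ ok → phonotactically legal
[zif] — σ1 onset /z/, coda /f/ ok → phonotactically legal
[guft.vuf] — violates constraint 5: syllable 1 coda /ft/ has 2 consonants (> 1) → phonotactically illegal
[fut] — σ1 onset /f/, coda /t/ ok → phonotactically legal
Phonotactically legal: [ti], [se.i], [e.vut], [zif], [fut] → 5.

5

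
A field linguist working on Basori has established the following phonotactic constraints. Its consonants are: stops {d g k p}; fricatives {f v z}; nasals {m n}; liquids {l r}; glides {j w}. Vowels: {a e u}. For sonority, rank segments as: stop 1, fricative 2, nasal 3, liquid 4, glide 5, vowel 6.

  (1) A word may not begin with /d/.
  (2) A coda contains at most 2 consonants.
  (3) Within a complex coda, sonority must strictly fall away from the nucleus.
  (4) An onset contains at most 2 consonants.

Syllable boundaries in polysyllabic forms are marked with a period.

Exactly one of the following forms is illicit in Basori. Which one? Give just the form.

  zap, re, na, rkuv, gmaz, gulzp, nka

gulzp

zap — σ1 onset /z/, coda /p/ ok → licit
re — σ1 onset /r/, coda /∅/ ok → licit
na — σ1 onset /n/, coda /∅/ ok → licit
rkuv — σ1 onset /rk/ (2C), coda /v/ ok → licit
gmaz — σ1 onset /gm/ (2C), coda /z/ ok → licit
gulzp — violates constraint 2: syllable 1 coda /lzp/ has 3 consonants (> 2) → illicit
nka — σ1 onset /nk/ (2C), coda /∅/ ok → licit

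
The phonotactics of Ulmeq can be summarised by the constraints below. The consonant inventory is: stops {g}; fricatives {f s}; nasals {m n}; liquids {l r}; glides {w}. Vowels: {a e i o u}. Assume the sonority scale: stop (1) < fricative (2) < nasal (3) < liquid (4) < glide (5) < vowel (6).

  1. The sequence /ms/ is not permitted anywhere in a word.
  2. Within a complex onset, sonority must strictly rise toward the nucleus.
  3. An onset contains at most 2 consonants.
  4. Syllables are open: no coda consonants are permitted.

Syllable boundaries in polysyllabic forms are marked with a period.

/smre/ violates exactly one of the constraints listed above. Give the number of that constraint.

/smre/: syllable 1 onset /smr/ has 3 consonants (> 2).
This is a violation of constraint 3: "An onset contains at most 2 consonants."
The remaining constraints (1, 2, 4) are satisfied.

3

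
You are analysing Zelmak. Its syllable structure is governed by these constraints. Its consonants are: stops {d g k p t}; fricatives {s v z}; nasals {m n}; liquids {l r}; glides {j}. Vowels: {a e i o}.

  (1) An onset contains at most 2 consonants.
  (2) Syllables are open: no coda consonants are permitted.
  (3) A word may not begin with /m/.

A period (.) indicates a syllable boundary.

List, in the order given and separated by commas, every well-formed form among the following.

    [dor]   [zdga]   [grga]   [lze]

[dor] — violates constraint 2: syllable 1 coda /r/ has 1 consonant (> 0) → ill-formed
[zdga] — violates constraint 1: syllable 1 onset /zdg/ has 3 consonants (> 2) → ill-formed
[grga] — violates constraint 1: syllable 1 onset /grg/ has 3 consonants (> 2) → ill-formed
[lze] — σ1 onset /lz/ (2C), coda /∅/ ok → well-formed

[lze]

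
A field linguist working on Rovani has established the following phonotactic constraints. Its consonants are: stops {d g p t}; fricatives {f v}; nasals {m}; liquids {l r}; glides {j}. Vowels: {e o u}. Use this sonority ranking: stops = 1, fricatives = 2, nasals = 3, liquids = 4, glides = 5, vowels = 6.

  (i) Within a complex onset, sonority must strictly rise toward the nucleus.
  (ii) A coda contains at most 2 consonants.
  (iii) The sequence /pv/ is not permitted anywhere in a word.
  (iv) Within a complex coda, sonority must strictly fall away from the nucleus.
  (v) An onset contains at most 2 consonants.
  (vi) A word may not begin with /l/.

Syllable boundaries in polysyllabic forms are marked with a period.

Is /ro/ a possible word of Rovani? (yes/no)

/ro/ — σ1 onset /r/, coda /∅/ ok → phonotactically legal

yes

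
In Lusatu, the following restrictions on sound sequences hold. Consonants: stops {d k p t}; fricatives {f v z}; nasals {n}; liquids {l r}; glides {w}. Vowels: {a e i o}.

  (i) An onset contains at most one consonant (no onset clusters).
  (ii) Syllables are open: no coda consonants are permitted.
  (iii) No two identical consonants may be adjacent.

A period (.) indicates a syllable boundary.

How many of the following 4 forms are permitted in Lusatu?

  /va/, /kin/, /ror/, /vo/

/va/ — σ1 onset /v/, coda /∅/ ok → permitted
/kin/ — violates constraint (ii): syllable 1 coda /n/ has 1 consonant (> 0) → not permitted
/ror/ — violates constraint (ii): syllable 1 coda /r/ has 1 consonant (> 0) → not permitted
/vo/ — σ1 onset /v/, coda /∅/ ok → permitted
Permitted: /va/, /vo/ → 2.

2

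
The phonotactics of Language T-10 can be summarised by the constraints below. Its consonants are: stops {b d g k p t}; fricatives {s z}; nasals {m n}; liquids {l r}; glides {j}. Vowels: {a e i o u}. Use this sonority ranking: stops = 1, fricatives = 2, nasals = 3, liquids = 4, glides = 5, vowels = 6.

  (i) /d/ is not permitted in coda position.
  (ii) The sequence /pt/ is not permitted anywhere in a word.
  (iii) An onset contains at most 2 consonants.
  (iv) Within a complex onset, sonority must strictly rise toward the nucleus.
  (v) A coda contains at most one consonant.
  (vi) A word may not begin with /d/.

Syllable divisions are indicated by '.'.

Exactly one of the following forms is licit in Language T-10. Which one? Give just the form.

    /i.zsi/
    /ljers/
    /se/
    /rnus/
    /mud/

/i.zsi/ — violates constraint (iv): syllable 2 onset /zs/: /z/ (fricative, 2) → /s/ (fricative, 2) does not rise → illicit
/ljers/ — violates constraint (v): syllable 1 coda /rs/ has 2 consonants (> 1) → illicit
/se/ — σ1 onset /s/, coda /∅/ ok → licit
/rnus/ — violates constraint (iv): syllable 1 onset /rn/: /r/ (liquid, 4) → /n/ (nasal, 3) does not rise → illicit
/mud/ — violates constraint (i): syllable 1 coda contains /d/ → illicit

/se/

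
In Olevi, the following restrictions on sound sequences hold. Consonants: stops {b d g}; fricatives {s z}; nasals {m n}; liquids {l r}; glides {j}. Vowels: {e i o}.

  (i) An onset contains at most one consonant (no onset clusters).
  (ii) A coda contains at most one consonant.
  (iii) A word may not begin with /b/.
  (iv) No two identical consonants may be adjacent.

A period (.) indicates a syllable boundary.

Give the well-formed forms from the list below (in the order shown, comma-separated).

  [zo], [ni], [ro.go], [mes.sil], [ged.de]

[zo] — σ1 onset /z/, coda /∅/ ok → well-formed
[ni] — σ1 onset /n/, coda /∅/ ok → well-formed
[ro.go] — σ1 onset /r/, coda /∅/ ok; σ2 onset /g/, coda /∅/ ok → well-formed
[mes.sil] — violates constraint (iv): adjacent identical consonants /ss/ → ill-formed
[ged.de] — violates constraint (iv): adjacent identical consonants /dd/ → ill-formed

[zo], [ni], [ro.go]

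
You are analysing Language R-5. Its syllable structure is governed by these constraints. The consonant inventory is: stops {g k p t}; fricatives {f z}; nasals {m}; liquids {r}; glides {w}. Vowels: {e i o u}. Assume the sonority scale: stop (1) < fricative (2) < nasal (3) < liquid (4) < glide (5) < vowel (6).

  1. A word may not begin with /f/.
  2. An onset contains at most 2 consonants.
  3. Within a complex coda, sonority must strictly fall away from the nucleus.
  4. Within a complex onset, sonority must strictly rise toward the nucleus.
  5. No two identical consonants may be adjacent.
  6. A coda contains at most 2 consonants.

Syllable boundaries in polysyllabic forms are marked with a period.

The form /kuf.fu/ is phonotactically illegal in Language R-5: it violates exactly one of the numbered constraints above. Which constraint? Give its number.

/kuf.fu/: adjacent identical consonants /ff/.
This is a violation of constraint 5: "No two identical consonants may be adjacent."
The remaining constraints (1, 2, 3, 4, 6) are satisfied.

5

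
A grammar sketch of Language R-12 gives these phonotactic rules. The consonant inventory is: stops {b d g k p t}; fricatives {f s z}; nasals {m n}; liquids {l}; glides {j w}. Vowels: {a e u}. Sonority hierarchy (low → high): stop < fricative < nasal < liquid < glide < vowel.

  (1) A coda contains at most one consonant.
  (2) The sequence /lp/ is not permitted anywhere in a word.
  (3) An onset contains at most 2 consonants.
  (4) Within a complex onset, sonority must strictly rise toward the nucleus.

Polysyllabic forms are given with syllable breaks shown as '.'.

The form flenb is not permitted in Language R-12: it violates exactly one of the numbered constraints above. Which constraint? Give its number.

1

flenb: syllable 1 coda /nb/ has 2 consonants (> 1).
This is a violation of constraint 1: "A coda contains at most one consonant."
The remaining constraints (2, 3, 4) are satisfied.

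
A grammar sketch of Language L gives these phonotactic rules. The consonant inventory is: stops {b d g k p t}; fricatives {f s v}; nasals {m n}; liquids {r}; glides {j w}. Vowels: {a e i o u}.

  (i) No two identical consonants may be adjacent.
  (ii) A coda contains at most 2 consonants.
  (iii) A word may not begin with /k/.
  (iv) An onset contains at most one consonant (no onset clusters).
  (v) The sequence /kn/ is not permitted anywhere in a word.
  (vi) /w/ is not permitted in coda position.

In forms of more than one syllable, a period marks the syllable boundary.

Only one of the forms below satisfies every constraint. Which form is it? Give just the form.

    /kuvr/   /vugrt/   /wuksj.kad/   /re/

/re/

/kuvr/ — violates constraint (iii): word begins with /k/ → illicit
/vugrt/ — violates constraint (ii): syllable 1 coda /grt/ has 3 consonants (> 2) → illicit
/wuksj.kad/ — violates constraint (ii): syllable 1 coda /ksj/ has 3 consonants (> 2) → illicit
/re/ — σ1 onset /r/, coda /∅/ ok → licit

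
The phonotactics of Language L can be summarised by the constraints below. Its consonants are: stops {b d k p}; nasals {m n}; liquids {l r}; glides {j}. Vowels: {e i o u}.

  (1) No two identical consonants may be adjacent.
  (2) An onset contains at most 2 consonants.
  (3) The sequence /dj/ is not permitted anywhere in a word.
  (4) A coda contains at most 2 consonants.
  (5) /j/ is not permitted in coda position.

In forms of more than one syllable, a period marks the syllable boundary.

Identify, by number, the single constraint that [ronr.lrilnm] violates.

[ronr.lrilnm]: syllable 2 coda /lnm/ has 3 consonants (> 2).
This is a violation of constraint 4: "A coda contains at most 2 consonants."
The remaining constraints (1, 2, 3, 5) are satisfied.

4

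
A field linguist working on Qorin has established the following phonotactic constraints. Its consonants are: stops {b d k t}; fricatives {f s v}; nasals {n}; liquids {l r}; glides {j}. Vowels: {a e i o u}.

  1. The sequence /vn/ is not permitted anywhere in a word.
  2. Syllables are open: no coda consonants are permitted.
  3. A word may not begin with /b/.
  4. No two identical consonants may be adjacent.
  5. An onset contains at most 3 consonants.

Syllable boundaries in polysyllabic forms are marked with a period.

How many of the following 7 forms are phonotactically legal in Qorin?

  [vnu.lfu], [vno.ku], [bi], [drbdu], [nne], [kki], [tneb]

[vnu.lfu] — violates constraint 1: contains banned sequence /vn/ → phonotactically illegal
[vno.ku] — violates constraint 1: contains banned sequence /vn/ → phonotactically illegal
[bi] — violates constraint 3: word begins with /b/ → phonotactically illegal
[drbdu] — violates constraint 5: syllable 1 onset /drbd/ has 4 consonants (> 3) → phonotactically illegal
[nne] — violates constraint 4: adjacent identical consonants /nn/ → phonotactically illegal
[kki] — violates constraint 4: adjacent identical consonants /kk/ → phonotactically illegal
[tneb] — violates constraint 2: syllable 1 coda /b/ has 1 consonant (> 0) → phonotactically illegal
No form is phonotactically legal → 0.

0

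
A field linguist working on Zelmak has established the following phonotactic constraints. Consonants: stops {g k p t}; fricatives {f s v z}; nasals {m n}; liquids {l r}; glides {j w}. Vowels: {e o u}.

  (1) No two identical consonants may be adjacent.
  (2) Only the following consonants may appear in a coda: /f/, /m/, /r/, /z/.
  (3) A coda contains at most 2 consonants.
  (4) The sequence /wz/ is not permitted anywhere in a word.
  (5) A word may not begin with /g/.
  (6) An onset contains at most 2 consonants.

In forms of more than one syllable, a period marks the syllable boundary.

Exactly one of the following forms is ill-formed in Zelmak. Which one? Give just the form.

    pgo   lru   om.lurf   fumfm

pgo — σ1 onset /pg/ (2C), coda /∅/ ok → well-formed
lru — σ1 onset /lr/ (2C), coda /∅/ ok → well-formed
om.lurf — σ1 onset /∅/, coda /m/ ok; σ2 onset /l/, coda /rf/ (2C) ok → well-formed
fumfm — violates constraint 3: syllable 1 coda /mfm/ has 3 consonants (> 2) → ill-formed

fumfm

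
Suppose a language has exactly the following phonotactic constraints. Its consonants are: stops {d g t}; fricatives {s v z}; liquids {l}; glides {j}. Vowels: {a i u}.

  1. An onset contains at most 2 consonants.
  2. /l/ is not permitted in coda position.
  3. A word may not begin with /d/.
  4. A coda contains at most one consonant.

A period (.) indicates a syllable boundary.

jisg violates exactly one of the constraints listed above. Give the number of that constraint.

4

jisg: syllable 1 coda /sg/ has 2 consonants (> 1).
This is a violation of constraint 4: "A coda contains at most one consonant."
The remaining constraints (1, 2, 3) are satisfied.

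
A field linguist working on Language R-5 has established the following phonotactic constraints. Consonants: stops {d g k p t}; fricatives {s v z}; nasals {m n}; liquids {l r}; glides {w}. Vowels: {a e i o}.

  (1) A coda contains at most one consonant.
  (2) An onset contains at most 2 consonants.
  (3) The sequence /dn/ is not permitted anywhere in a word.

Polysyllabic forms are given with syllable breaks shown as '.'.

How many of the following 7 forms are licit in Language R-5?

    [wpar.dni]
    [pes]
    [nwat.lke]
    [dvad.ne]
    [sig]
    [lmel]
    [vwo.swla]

[wpar.dni] — violates constraint 3: contains banned sequence /dn/ → illicit
[pes] — σ1 onset /p/, coda /s/ ok → licit
[nwat.lke] — σ1 onset /nw/ (2C), coda /t/ ok; σ2 onset /lk/ (2C), coda /∅/ ok → licit
[dvad.ne] — violates constraint 3: contains banned sequence /dn/ → illicit
[sig] — σ1 onset /s/, coda /g/ ok → licit
[lmel] — σ1 onset /lm/ (2C), coda /l/ ok → licit
[vwo.swla] — violates constraint 2: syllable 2 onset /swl/ has 3 consonants (> 2) → illicit
Licit: [pes], [nwat.lke], [sig], [lmel] → 4.

4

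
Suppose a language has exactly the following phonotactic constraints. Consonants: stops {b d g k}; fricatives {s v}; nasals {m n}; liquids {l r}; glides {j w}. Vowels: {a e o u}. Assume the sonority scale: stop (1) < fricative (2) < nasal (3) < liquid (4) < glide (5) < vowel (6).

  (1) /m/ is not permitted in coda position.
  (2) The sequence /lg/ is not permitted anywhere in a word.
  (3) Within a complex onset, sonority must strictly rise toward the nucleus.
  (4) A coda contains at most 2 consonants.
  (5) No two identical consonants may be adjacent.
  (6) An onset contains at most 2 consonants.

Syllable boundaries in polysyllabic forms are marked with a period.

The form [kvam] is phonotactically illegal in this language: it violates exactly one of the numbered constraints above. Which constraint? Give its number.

[kvam]: syllable 1 coda contains /m/.
This is a violation of constraint 1: "/m/ is not permitted in coda position."
The remaining constraints (2, 3, 4, 5, 6) are satisfied.

1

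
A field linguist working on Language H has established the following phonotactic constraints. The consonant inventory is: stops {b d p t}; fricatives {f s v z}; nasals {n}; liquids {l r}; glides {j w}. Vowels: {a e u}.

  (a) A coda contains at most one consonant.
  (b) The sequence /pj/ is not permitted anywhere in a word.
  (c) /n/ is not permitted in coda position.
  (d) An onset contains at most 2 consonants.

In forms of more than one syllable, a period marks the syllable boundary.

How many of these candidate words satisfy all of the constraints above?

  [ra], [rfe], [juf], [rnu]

4

[ra] — σ1 onset /r/, coda /∅/ ok → well-formed
[rfe] — σ1 onset /rf/ (2C), coda /∅/ ok → well-formed
[juf] — σ1 onset /j/, coda /f/ ok → well-formed
[rnu] — σ1 onset /rn/ (2C), coda /∅/ ok → well-formed
Well-formed: [ra], [rfe], [juf], [rnu] → 4.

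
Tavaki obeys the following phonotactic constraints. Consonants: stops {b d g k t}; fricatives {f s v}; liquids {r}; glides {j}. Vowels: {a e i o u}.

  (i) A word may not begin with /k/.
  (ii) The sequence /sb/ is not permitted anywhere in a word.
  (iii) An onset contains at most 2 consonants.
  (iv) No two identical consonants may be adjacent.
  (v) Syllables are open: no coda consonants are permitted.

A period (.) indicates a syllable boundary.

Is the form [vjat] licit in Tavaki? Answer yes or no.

[vjat] — violates constraint (v): syllable 1 coda /t/ has 1 consonant (> 0) → illicit

no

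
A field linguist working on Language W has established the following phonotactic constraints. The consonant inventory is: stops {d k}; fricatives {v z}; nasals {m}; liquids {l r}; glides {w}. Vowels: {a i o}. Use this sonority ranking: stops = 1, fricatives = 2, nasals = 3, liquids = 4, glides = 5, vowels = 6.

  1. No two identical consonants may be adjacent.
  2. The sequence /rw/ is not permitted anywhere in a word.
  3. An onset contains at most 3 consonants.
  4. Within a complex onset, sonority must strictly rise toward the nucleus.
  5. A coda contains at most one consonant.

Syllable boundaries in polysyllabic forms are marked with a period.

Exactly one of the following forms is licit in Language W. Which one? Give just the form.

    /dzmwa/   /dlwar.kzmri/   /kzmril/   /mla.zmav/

/mla.zmav/

/dzmwa/ — violates constraint 3: syllable 1 onset /dzmw/ has 4 consonants (> 3) → illicit
/dlwar.kzmri/ — violates constraint 3: syllable 2 onset /kzmr/ has 4 consonants (> 3) → illicit
/kzmril/ — violates constraint 3: syllable 1 onset /kzmr/ has 4 consonants (> 3) → illicit
/mla.zmav/ — σ1 onset /ml/ (3→4 rises), coda /∅/ ok; σ2 onset /zm/ (2→3 rises), coda /v/ ok → licit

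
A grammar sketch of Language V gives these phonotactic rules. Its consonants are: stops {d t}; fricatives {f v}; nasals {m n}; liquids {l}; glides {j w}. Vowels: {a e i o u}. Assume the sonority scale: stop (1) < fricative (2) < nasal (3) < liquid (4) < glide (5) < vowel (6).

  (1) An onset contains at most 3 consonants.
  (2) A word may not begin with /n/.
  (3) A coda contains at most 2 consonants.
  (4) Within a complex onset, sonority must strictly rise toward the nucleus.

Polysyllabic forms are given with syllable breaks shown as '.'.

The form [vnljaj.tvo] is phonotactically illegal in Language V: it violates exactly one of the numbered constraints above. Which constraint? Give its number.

[vnljaj.tvo]: syllable 1 onset /vnlj/ has 4 consonants (> 3).
This is a violation of constraint 1: "An onset contains at most 3 consonants."
The remaining constraints (2, 3, 4) are satisfied.

1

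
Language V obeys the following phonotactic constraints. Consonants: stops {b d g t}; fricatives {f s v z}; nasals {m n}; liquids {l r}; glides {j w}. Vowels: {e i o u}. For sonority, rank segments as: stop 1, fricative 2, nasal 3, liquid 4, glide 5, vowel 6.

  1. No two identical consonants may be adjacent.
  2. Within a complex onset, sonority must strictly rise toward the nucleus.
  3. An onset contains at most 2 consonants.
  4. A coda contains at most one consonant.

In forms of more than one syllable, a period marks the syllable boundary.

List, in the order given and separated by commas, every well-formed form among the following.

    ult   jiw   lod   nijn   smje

ult — violates constraint 4: syllable 1 coda /lt/ has 2 consonants (> 1) → ill-formed
jiw — σ1 onset /j/, coda /w/ ok → well-formed
lod — σ1 onset /l/, coda /d/ ok → well-formed
nijn — violates constraint 4: syllable 1 coda /jn/ has 2 consonants (> 1) → ill-formed
smje — violates constraint 3: syllable 1 onset /smj/ has 3 consonants (> 2) → ill-formed

jiw, lod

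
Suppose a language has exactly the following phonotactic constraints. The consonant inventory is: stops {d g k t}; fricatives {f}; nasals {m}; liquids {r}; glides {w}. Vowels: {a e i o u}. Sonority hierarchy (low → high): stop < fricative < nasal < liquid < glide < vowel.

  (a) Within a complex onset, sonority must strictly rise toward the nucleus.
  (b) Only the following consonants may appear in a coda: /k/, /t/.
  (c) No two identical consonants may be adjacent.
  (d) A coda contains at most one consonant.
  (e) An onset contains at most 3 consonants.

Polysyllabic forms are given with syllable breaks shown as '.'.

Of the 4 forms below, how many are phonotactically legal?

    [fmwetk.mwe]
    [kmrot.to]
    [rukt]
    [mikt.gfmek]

0

[fmwetk.mwe] — violates constraint (d): syllable 1 coda /tk/ has 2 consonants (> 1) → phonotactically illegal
[kmrot.to] — violates constraint (c): adjacent identical consonants /tt/ → phonotactically illegal
[rukt] — violates constraint (d): syllable 1 coda /kt/ has 2 consonants (> 1) → phonotactically illegal
[mikt.gfmek] — violates constraint (d): syllable 1 coda /kt/ has 2 consonants (> 1) → phonotactically illegal
No form is phonotactically legal → 0.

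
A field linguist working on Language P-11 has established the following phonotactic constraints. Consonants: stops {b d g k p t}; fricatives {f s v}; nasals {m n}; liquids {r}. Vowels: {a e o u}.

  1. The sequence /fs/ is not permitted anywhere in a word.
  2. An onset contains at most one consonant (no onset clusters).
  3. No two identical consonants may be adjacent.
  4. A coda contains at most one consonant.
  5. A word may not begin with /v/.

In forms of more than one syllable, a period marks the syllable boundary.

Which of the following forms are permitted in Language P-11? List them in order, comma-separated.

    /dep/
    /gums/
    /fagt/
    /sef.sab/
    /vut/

/dep/

/dep/ — σ1 onset /d/, coda /p/ ok → permitted
/gums/ — violates constraint 4: syllable 1 coda /ms/ has 2 consonants (> 1) → not permitted
/fagt/ — violates constraint 4: syllable 1 coda /gt/ has 2 consonants (> 1) → not permitted
/sef.sab/ — violates constraint 1: contains banned sequence /fs/ → not permitted
/vut/ — violates constraint 5: word begins with /v/ → not permitted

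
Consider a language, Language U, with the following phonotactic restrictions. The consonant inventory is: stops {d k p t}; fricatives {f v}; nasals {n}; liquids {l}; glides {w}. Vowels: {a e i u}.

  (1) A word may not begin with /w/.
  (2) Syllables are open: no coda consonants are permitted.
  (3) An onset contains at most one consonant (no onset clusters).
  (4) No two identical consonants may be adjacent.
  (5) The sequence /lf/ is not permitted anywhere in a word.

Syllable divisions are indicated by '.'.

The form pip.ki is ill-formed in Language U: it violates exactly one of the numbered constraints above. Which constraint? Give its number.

2

pip.ki: syllable 1 coda /p/ has 1 consonant (> 0).
This is a violation of constraint 2: "Syllables are open: no coda consonants are permitted."
The remaining constraints (1, 3, 4, 5) are satisfied.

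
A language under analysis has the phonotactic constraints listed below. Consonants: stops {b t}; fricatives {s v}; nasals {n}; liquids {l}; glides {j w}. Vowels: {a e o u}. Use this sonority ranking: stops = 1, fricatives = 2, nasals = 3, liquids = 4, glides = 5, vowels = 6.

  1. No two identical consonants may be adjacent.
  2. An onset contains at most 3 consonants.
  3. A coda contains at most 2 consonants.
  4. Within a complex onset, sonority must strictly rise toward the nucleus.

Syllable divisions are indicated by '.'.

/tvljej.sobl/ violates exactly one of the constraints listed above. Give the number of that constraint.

2

/tvljej.sobl/: syllable 1 onset /tvlj/ has 4 consonants (> 3).
This is a violation of constraint 2: "An onset contains at most 3 consonants."
The remaining constraints (1, 3, 4) are satisfied.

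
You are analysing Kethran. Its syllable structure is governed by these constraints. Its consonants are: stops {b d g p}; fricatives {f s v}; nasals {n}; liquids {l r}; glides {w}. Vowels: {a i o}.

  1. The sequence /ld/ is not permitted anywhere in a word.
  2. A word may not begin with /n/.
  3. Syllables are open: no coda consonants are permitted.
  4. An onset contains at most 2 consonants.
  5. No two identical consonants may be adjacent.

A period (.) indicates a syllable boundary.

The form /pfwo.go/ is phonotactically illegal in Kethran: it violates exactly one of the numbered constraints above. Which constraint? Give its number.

4

/pfwo.go/: syllable 1 onset /pfw/ has 3 consonants (> 2).
This is a violation of constraint 4: "An onset contains at most 2 consonants."
The remaining constraints (1, 2, 3, 5) are satisfied.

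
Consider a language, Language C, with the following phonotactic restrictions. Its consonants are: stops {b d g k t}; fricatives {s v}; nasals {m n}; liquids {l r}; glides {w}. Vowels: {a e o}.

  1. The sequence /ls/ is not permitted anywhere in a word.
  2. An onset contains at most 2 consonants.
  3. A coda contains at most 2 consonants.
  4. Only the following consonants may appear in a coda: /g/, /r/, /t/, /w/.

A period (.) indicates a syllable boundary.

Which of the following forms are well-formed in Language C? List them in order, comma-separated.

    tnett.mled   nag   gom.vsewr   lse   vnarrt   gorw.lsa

nag

tnett.mled — violates constraint 4: syllable 2 coda contains /d/, which is not a licensed coda consonant → ill-formed
nag — σ1 onset /n/, coda /g/ ok → well-formed
gom.vsewr — violates constraint 4: syllable 1 coda contains /m/, which is not a licensed coda consonant → ill-formed
lse — violates constraint 1: contains banned sequence /ls/ → ill-formed
vnarrt — violates constraint 3: syllable 1 coda /rrt/ has 3 consonants (> 2) → ill-formed
gorw.lsa — violates constraint 1: contains banned sequence /ls/ → ill-formed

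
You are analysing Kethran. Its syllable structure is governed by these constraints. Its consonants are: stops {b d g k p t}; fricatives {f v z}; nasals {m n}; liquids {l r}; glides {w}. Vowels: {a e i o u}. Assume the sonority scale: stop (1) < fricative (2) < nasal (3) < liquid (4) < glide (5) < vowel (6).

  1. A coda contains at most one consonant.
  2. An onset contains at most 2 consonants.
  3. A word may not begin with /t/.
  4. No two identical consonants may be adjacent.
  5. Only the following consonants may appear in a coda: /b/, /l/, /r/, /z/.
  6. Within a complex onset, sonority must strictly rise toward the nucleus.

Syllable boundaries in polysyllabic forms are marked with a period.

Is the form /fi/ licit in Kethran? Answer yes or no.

/fi/ — σ1 onset /f/, coda /∅/ ok → licit

yes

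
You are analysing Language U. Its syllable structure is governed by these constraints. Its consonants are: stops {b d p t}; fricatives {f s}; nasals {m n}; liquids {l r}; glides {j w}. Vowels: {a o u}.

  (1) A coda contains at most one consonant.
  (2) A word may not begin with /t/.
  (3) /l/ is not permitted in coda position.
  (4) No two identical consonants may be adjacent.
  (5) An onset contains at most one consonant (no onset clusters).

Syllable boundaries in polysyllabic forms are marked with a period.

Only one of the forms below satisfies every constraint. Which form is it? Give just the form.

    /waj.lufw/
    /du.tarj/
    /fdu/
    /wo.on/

/wo.on/

/waj.lufw/ — violates constraint 1: syllable 2 coda /fw/ has 2 consonants (> 1) → not permitted
/du.tarj/ — violates constraint 1: syllable 2 coda /rj/ has 2 consonants (> 1) → not permitted
/fdu/ — violates constraint 5: syllable 1 onset /fd/ has 2 consonants (> 1) → not permitted
/wo.on/ — σ1 onset /w/, coda /∅/ ok; σ2 onset /∅/, coda /n/ ok → permitted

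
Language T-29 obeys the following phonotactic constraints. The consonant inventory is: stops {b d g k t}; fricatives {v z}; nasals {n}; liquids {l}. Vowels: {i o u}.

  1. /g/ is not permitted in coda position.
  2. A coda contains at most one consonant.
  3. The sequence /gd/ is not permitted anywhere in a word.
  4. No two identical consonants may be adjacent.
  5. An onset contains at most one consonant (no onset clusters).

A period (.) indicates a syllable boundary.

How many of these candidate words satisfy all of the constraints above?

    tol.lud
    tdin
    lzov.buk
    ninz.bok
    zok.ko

tol.lud — violates constraint 4: adjacent identical consonants /ll/ → phonotactically illegal
tdin — violates constraint 5: syllable 1 onset /td/ has 2 consonants (> 1) → phonotactically illegal
lzov.buk — violates constraint 5: syllable 1 onset /lz/ has 2 consonants (> 1) → phonotactically illegal
ninz.bok — violates constraint 2: syllable 1 coda /nz/ has 2 consonants (> 1) → phonotactically illegal
zok.ko — violates constraint 4: adjacent identical consonants /kk/ → phonotactically illegal
No form is phonotactically legal → 0.

0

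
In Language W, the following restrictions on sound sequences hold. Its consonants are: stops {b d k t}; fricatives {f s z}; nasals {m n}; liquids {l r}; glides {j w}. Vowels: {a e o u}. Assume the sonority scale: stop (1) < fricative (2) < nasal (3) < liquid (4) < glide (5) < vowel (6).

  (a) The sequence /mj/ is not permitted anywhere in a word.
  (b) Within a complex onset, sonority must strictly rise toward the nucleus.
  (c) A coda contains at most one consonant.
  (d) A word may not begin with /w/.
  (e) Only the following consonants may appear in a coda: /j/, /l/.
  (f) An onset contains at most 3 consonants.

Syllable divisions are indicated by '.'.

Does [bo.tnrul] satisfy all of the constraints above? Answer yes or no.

[bo.tnrul] — σ1 onset /b/, coda /∅/ ok; σ2 onset /tnr/ (1→3→4 rises), coda /l/ ok → phonotactically legal

yes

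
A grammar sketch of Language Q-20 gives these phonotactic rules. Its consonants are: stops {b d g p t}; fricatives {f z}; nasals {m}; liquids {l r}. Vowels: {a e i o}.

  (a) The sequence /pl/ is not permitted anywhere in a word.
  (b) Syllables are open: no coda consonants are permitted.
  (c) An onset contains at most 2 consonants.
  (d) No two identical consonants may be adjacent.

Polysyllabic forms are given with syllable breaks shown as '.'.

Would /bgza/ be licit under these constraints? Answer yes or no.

/bgza/ — violates constraint (c): syllable 1 onset /bgz/ has 3 consonants (> 2) → illicit

no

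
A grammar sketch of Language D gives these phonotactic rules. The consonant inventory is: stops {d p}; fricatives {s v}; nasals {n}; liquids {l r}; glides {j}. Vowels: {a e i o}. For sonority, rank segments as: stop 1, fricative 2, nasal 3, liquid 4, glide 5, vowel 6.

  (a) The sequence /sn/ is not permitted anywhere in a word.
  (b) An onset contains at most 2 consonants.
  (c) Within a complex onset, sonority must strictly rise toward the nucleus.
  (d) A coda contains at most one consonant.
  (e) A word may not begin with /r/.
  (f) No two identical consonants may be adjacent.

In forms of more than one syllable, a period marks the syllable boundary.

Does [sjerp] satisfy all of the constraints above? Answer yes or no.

no

[sjerp] — violates constraint (d): syllable 1 coda /rp/ has 2 consonants (> 1) → phonotactically illegal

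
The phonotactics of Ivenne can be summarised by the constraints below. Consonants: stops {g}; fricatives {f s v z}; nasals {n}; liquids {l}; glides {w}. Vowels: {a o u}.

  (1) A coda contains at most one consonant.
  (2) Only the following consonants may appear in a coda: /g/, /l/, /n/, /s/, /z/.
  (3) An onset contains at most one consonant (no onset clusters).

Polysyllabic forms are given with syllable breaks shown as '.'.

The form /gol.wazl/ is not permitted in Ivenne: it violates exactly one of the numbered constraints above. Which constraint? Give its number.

/gol.wazl/: syllable 2 coda /zl/ has 2 consonants (> 1).
This is a violation of constraint 1: "A coda contains at most one consonant."
The remaining constraints (2, 3) are satisfied.

1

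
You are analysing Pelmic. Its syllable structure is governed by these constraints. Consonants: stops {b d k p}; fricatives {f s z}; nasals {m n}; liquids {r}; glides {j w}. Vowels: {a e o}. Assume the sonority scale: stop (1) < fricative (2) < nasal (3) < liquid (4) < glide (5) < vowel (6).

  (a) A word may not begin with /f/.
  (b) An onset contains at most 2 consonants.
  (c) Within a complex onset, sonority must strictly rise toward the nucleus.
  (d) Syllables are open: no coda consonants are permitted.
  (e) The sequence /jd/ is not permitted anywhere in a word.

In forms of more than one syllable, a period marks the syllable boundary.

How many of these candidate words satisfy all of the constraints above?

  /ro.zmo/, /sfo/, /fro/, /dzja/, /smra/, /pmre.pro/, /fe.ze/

/ro.zmo/ — σ1 onset /r/, coda /∅/ ok; σ2 onset /zm/ (2→3 rises), coda /∅/ ok → permitted
/sfo/ — violates constraint (c): syllable 1 onset /sf/: /s/ (fricative, 2) → /f/ (fricative, 2) does not rise → not permitted
/fro/ — violates constraint (a): word begins with /f/ → not permitted
/dzja/ — violates constraint (b): syllable 1 onset /dzj/ has 3 consonants (> 2) → not permitted
/smra/ — violates constraint (b): syllable 1 onset /smr/ has 3 consonants (> 2) → not permitted
/pmre.pro/ — violates constraint (b): syllable 1 onset /pmr/ has 3 consonants (> 2) → not permitted
/fe.ze/ — violates constraint (a): word begins with /f/ → not permitted
Permitted: /ro.zmo/ → 1.

1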